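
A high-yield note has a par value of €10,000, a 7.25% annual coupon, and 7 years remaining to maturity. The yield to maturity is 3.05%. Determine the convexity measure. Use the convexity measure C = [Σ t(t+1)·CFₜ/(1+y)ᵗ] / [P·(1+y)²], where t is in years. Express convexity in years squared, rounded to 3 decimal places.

41.600

With y = 0.0305:
  t   CF        PV=CF/(1+0.0305)^t    t·PV        t(t+1)·PV
  1       725.00       703.5420       703.5420       1,407.0839
  2       725.00       682.7190     1,365.4381       4,096.3142
  3       725.00       662.5124     1,987.5372       7,950.1489
  4       725.00       642.9038     2,571.6154      12,858.0769
  5       725.00       623.8756     3,119.3782      18,716.2691
  6       725.00       605.4106     3,632.4637      25,427.2457
  7    10,725.00     8,690.8315    60,835.8203     486,686.5620
  Σ                 12,611.7950    74,215.7948     557,141.7009
P = 12,611.7950.
Convexity = Σ t(t+1)·PV / [P·(1+y)²] = 557,141.7009 / (12,611.7950 × 1.061930) = 41.59995.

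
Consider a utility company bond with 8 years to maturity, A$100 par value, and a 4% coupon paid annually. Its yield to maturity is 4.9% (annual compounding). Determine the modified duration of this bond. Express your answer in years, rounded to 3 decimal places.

Periodic yield y = 0.049. First find Macaulay duration:
  t   CF        PV=CF/(1+0.049)^t    t·PV
  1         4.00         3.8132         3.8132
  2         4.00         3.6350         7.2701
  3         4.00         3.4652        10.3957
  4         4.00         3.3034        13.2135
  5         4.00         3.1491        15.7454
  6         4.00         3.0020        18.0118
  7         4.00         2.8617        20.0322
  8       104.00        70.9299       567.4393
  Σ                     94.1595       655.9212
P = 94.1595; Macaulay duration = 655.9212 / 94.1595 = 6.96606 years.
Modified duration = D_Mac / (1 + y) = 6.96606 / 1.049 = 6.64067 years.

6.641 years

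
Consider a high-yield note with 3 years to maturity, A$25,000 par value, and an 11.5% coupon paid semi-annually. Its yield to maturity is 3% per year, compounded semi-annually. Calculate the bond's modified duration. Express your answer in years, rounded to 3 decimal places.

Periodic yield y = 0.015. First find Macaulay duration:
  t   CF        PV=CF/(1+0.015)^t    t·PV
  1     1,437.50     1,416.2562     1,416.2562
  2     1,437.50     1,395.3263     2,790.6525
  3     1,437.50     1,374.7057     4,124.1170
  4     1,437.50     1,354.3898     5,417.5593
  5     1,437.50     1,334.3742     6,671.8711
  6    26,437.50    24,178.2092   145,069.2553
  Σ                 31,053.2614   165,489.7114
P = 31,053.2614; Macaulay duration = 165,489.7114 / 31,053.2614 = 5.32922 half-year periods = 2.66461 years.
Modified duration = D_Mac / (1 + y) = 2.66461 / 1.015 = 2.62523 years.

2.625 years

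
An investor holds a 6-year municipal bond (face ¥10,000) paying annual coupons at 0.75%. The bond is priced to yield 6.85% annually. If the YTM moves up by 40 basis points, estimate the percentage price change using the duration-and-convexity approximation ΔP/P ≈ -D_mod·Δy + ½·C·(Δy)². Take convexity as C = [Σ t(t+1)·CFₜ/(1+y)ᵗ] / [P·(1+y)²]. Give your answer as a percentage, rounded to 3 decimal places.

-2.166%

With y = 0.0685:
  t   CF        PV=CF/(1+0.0685)^t    t·PV        t(t+1)·PV
  1        75.00        70.1919        70.1919         140.3837
  2        75.00        65.6920       131.3839         394.1518
  3        75.00        61.4805       184.4416         737.7665
  4        75.00        57.5391       230.1564       1,150.7822
  5        75.00        53.8504       269.2518       1,615.5109
  6    10,075.00     6,770.1438    40,620.8630     284,346.0412
  Σ                  7,078.8977    41,506.2887     288,384.6363
P = 7,078.8977; D_Mac = 5.86338 yrs; D_mod = 5.48749 yrs; C = 35.68268.
Duration effect: -5.48749 × (+0.004) = -0.021950
Convexity effect: 0.5 × 35.68268 × (0.004)² = +0.0002855
ΔP/P ≈ -0.021950 + 0.0002855 = -0.021664 = -2.1664%.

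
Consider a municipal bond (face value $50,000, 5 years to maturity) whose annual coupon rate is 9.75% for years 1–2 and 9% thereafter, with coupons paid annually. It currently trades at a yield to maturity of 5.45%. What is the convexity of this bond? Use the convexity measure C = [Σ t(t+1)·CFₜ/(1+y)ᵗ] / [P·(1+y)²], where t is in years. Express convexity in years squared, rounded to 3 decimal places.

21.731

With y = 0.0545:
  t   CF        PV=CF/(1+0.0545)^t    t·PV        t(t+1)·PV
  1     4,875.00     4,623.0441     4,623.0441       9,246.0882
  2     4,875.00     4,384.1101     8,768.2202      26,304.6606
  3     4,500.00     3,837.7154    11,513.1461      46,052.5844
  4     4,500.00     3,639.3697    14,557.4789      72,787.3944
  5    54,500.00    41,798.7777   208,993.8884   1,253,963.3304
  Σ                 58,283.0170   248,455.7777   1,408,354.0580
P = 58,283.0170.
Convexity = Σ t(t+1)·PV / [P·(1+y)²] = 1,408,354.0580 / (58,283.0170 × 1.111970) = 21.73085.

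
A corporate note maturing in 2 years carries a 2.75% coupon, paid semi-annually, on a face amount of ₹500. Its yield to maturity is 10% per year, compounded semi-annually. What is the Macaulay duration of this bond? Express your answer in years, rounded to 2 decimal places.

Periodic yield y = 0.05. Discount each cash flow and weight by its period:
  t   CF        PV=CF/(1+0.05)^t    t·PV
  1        6.875         6.5476         6.5476
  2        6.875         6.2358        12.4717
  3        6.875         5.9389        17.8167
  4      506.875       417.0073     1,668.0293
  Σ                    435.7296     1,704.8652
Price P = Σ PV = 435.7296.
Macaulay duration = Σ(t·PV) / P = 1,704.8652 / 435.7296 = 3.91267 half-year periods.
In years: 3.91267 / 2 = 1.95633 years.

1.96 years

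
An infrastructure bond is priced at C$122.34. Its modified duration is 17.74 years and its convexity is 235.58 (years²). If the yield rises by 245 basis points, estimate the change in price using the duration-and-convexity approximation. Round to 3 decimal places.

-C$44.523

Duration effect: -D_mod·Δy = -17.74 × (+0.0245) = -0.434630
Convexity effect: ½·C·(Δy)² = 0.5 × 235.58 × (0.0245)² = +0.0707034475
ΔP/P ≈ -0.434630 + 0.0707034475 = -0.3639265525
ΔP ≈ 122.34 × (-0.3639265525) = -44.52277443285.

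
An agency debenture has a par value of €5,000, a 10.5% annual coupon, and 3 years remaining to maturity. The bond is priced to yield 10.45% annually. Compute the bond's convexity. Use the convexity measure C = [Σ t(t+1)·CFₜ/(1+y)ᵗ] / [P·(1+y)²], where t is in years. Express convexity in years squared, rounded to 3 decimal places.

With y = 0.1045:
  t   CF        PV=CF/(1+0.1045)^t    t·PV        t(t+1)·PV
  1       525.00       475.3282       475.3282         950.6564
  2       525.00       430.3560       860.7120       2,582.1360
  3     5,525.00     4,100.4840    12,301.4520      49,205.8080
  Σ                  5,006.1682    13,637.4922      52,738.6004
P = 5,006.1682.
Convexity = Σ t(t+1)·PV / [P·(1+y)²] = 52,738.6004 / (5,006.1682 × 1.219920) = 8.63558.

8.636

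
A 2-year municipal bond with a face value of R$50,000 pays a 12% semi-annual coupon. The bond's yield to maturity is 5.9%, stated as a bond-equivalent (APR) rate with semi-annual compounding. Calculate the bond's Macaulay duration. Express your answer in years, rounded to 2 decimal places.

1.85 years

Periodic yield y = 0.0295. Discount each cash flow and weight by its period:
  t   CF        PV=CF/(1+0.0295)^t    t·PV
  1     3,000.00     2,914.0359     2,914.0359
  2     3,000.00     2,830.5352     5,661.0703
  3     3,000.00     2,749.4271     8,248.2812
  4    53,000.00    47,181.3611   188,725.4446
  Σ                 55,675.3593   205,548.8320
Price P = Σ PV = 55,675.3593.
Macaulay duration = Σ(t·PV) / P = 205,548.8320 / 55,675.3593 = 3.69192 half-year periods.
In years: 3.69192 / 2 = 1.84596 years.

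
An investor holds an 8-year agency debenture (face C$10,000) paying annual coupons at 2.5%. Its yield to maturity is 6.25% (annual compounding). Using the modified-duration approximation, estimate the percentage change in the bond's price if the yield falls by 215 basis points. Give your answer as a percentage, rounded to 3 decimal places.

Periodic yield y = 0.0625. Modified duration first:
  t   CF        PV=CF/(1+0.0625)^t    t·PV
  1       250.00       235.2941       235.2941
  2       250.00       221.4533       442.9066
  3       250.00       208.4266       625.2799
  4       250.00       196.1662       784.6649
  5       250.00       184.6270       923.1352
  6       250.00       173.7666     1,042.5998
  7       250.00       163.5451     1,144.8154
  8    10,250.00     6,310.9154    50,487.3229
  Σ                  7,694.1944    55,686.0188
P = 7,694.1944; D_Mac = 7.23741 yrs; D_mod = 7.23741/(1+0.0625) = 6.81168 yrs.
ΔP/P ≈ -D_mod · Δy = -6.81168 × (-0.0215) = +0.146451 = +14.6451%.

+14.645%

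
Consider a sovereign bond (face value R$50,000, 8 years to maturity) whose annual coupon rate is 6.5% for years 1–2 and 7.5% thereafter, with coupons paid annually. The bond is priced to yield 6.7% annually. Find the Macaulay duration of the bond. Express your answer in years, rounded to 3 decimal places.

Periodic yield y = 0.067. Discount each cash flow and weight by its year:
  t   CF        PV=CF/(1+0.067)^t    t·PV
  1     3,250.00     3,045.9231     3,045.9231
  2     3,250.00     2,854.6609     5,709.3217
  3     3,750.00     3,087.0098     9,261.0294
  4     3,750.00     2,893.1676    11,572.6703
  5     3,750.00     2,711.4973    13,557.4863
  6     3,750.00     2,541.2345    15,247.4073
  7     3,750.00     2,381.6631    16,671.6418
  8    53,750.00    31,993.6002   255,948.8014
  Σ                 51,508.7565   331,014.2816
Price P = Σ PV = 51,508.7565.
Macaulay duration = Σ(t·PV) / P = 331,014.2816 / 51,508.7565 = 6.42637 years.

6.426 years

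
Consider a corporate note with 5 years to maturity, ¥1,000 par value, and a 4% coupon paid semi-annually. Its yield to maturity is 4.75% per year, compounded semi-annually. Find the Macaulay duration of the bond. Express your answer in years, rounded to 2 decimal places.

Periodic yield y = 0.02375. Discount each cash flow and weight by its period:
  t   CF        PV=CF/(1+0.02375)^t    t·PV
  1        20.00        19.5360        19.5360
  2        20.00        19.0828        38.1656
  3        20.00        18.6401        55.9203
  4        20.00        18.2077        72.8307
  5        20.00        17.7853        88.9263
  6        20.00        17.3727       104.2360
  7        20.00        16.9696       118.7875
  8        20.00        16.5760       132.6077
  9        20.00        16.1914       145.7227
  10    1,020.00       806.6052     8,066.0521
  Σ                    966.9668     8,842.7849
Price P = Σ PV = 966.9668.
Macaulay duration = Σ(t·PV) / P = 8,842.7849 / 966.9668 = 9.14487 half-year periods.
In years: 9.14487 / 2 = 4.57243 years.

4.57 years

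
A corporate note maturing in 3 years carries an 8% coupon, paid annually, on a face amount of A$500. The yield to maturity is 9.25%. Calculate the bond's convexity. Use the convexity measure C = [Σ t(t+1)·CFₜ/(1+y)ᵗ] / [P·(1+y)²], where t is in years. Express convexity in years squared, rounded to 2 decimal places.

With y = 0.0925:
  t   CF        PV=CF/(1+0.0925)^t    t·PV        t(t+1)·PV
  1        40.00        36.6133        36.6133          73.2265
  2        40.00        33.5133        67.0266         201.0798
  3       540.00       414.1231     1,242.3692       4,969.4768
  Σ                    484.2496     1,346.0091       5,243.7831
P = 484.2496.
Convexity = Σ t(t+1)·PV / [P·(1+y)²] = 5,243.7831 / (484.2496 × 1.193556) = 9.07262.

9.07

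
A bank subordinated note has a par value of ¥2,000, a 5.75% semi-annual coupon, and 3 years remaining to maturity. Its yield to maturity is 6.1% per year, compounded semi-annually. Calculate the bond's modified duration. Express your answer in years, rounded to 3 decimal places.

2.714 years

Periodic yield y = 0.0305. First find Macaulay duration:
  t   CF        PV=CF/(1+0.0305)^t    t·PV
  1        57.50        55.7982        55.7982
  2        57.50        54.1467       108.2934
  3        57.50        52.5441       157.6323
  4        57.50        50.9889       203.9557
  5        57.50        49.4798       247.3990
  6     2,057.50     1,718.1136    10,308.6814
  Σ                  1,981.0712    11,081.7598
P = 1,981.0712; Macaulay duration = 11,081.7598 / 1,981.0712 = 5.59382 half-year periods = 2.79691 years.
Modified duration = D_Mac / (1 + y) = 2.79691 / 1.0305 = 2.71413 years.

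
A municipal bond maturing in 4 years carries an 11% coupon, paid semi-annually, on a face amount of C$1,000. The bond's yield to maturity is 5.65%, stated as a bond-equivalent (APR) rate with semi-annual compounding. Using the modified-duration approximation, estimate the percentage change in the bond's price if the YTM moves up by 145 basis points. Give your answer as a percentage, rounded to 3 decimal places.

Periodic yield y = 0.02825. Modified duration first:
  t   CF        PV=CF/(1+0.02825)^t    t·PV
  1        55.00        53.4889        53.4889
  2        55.00        52.0194       104.0388
  3        55.00        50.5902       151.7706
  4        55.00        49.2003       196.8012
  5        55.00        47.8486       239.2429
  6        55.00        46.5340       279.2040
  7        55.00        45.2555       316.7887
  8     1,055.00       844.2338     6,753.8701
  Σ                  1,189.1707     8,095.2053
P = 1,189.1707; D_Mac = 6.80744 half-year periods = 3.40372 yrs; D_mod = 3.40372/(1+0.02825) = 3.31021 yrs.
ΔP/P ≈ -D_mod · Δy = -3.31021 × (+0.0145) = -0.047998 = -4.7998%.

-4.800%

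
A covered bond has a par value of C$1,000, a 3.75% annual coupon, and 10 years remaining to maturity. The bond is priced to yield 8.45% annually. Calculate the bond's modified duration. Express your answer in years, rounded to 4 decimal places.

7.5220 years

Periodic yield y = 0.0845. First find Macaulay duration:
  t   CF        PV=CF/(1+0.0845)^t    t·PV
  1        37.50        34.5781        34.5781
  2        37.50        31.8840        63.7679
  3        37.50        29.3997        88.1990
  4        37.50        27.1090       108.4359
  5        37.50        24.9967       124.9837
  6        37.50        23.0491       138.2946
  7        37.50        21.2532       148.7724
  8        37.50        19.5972       156.7779
  9        37.50        18.0703       162.6327
  10    1,037.50       460.9911     4,609.9110
  Σ                    690.9284     5,636.3533
P = 690.9284; Macaulay duration = 5,636.3533 / 690.9284 = 8.15765 years.
Modified duration = D_Mac / (1 + y) = 8.15765 / 1.0845 = 7.52204 years.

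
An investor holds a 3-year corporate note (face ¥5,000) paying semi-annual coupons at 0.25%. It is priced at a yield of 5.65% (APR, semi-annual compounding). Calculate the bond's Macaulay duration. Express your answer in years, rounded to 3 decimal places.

2.990 years

Periodic yield y = 0.02825. Discount each cash flow and weight by its period:
  t   CF        PV=CF/(1+0.02825)^t    t·PV
  1         6.25         6.0783         6.0783
  2         6.25         5.9113        11.8226
  3         6.25         5.7489        17.2467
  4         6.25         5.5909        22.3638
  5         6.25         5.4373        27.1867
  6     5,006.25     4,235.6515    25,413.9092
  Σ                  4,264.4183    25,498.6073
Price P = Σ PV = 4,264.4183.
Macaulay duration = Σ(t·PV) / P = 25,498.6073 / 4,264.4183 = 5.97939 half-year periods.
In years: 5.97939 / 2 = 2.98969 years.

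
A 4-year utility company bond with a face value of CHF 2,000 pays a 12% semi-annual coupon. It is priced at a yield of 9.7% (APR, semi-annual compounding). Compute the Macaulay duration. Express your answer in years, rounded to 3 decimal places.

Periodic yield y = 0.0485. Discount each cash flow and weight by its period:
  t   CF        PV=CF/(1+0.0485)^t    t·PV
  1       120.00       114.4492       114.4492
  2       120.00       109.1552       218.3104
  3       120.00       104.1060       312.3181
  4       120.00        99.2905       397.1618
  5       120.00        94.6976       473.4881
  6       120.00        90.3172       541.9034
  7       120.00        86.1395       602.9763
  8     2,120.00     1,451.4042    11,611.2338
  Σ                  2,149.5595    14,271.8412
Price P = Σ PV = 2,149.5595.
Macaulay duration = Σ(t·PV) / P = 14,271.8412 / 2,149.5595 = 6.63943 half-year periods.
In years: 6.63943 / 2 = 3.31971 years.

3.320 years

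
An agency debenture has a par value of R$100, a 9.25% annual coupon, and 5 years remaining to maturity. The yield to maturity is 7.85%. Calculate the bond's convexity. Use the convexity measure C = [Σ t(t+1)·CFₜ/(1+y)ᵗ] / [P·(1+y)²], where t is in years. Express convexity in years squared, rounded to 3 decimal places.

20.646

With y = 0.0785:
  t   CF        PV=CF/(1+0.0785)^t    t·PV        t(t+1)·PV
  1         9.25         8.5767         8.5767          17.1535
  2         9.25         7.9525        15.9049          47.7148
  3         9.25         7.3736        22.1209          88.4835
  4         9.25         6.8369        27.3477         136.7386
  5       109.25        74.8722       374.3611       2,246.1665
  Σ                    105.6120       448.3113       2,536.2569
P = 105.6120.
Convexity = Σ t(t+1)·PV / [P·(1+y)²] = 2,536.2569 / (105.6120 × 1.163162) = 20.64619.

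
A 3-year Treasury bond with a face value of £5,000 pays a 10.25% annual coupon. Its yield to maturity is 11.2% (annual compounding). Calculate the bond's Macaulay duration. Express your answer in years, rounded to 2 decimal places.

Periodic yield y = 0.112. Discount each cash flow and weight by its year:
  t   CF        PV=CF/(1+0.112)^t    t·PV
  1       512.50       460.8813       460.8813
  2       512.50       414.4616       828.9232
  3     5,512.50     4,008.9832    12,026.9497
  Σ                  4,884.3261    13,316.7542
Price P = Σ PV = 4,884.3261.
Macaulay duration = Σ(t·PV) / P = 13,316.7542 / 4,884.3261 = 2.72643 years.

2.73 years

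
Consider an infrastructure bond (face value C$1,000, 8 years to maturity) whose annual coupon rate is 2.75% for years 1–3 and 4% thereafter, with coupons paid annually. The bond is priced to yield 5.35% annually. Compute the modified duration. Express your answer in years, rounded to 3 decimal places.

6.777 years

Periodic yield y = 0.0535. First find Macaulay duration:
  t   CF        PV=CF/(1+0.0535)^t    t·PV
  1        27.50        26.1035        26.1035
  2        27.50        24.7778        49.5557
  3        27.50        23.5196        70.5587
  4        40.00        32.4730       129.8918
  5        40.00        30.8239       154.1194
  6        40.00        29.2585       175.5513
  7        40.00        27.7727       194.4089
  8     1,040.00       685.4204     5,483.3631
  Σ                    880.1493     6,283.5524
P = 880.1493; Macaulay duration = 6,283.5524 / 880.1493 = 7.13919 years.
Modified duration = D_Mac / (1 + y) = 7.13919 / 1.0535 = 6.77664 years.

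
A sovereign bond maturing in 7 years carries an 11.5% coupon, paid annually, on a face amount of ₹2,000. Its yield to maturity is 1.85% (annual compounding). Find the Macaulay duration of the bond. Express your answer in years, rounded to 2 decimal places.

Periodic yield y = 0.0185. Discount each cash flow and weight by its year:
  t   CF        PV=CF/(1+0.0185)^t    t·PV
  1       230.00       225.8223       225.8223
  2       230.00       221.7205       443.4409
  3       230.00       217.6931       653.0794
  4       230.00       213.7390       854.9559
  5       230.00       209.8566     1,049.2831
  6       230.00       206.0448     1,236.2687
  7     2,230.00     1,961.4518    13,730.1623
  Σ                  3,256.3280    18,193.0126
Price P = Σ PV = 3,256.3280.
Macaulay duration = Σ(t·PV) / P = 18,193.0126 / 3,256.3280 = 5.58697 years.

5.59 years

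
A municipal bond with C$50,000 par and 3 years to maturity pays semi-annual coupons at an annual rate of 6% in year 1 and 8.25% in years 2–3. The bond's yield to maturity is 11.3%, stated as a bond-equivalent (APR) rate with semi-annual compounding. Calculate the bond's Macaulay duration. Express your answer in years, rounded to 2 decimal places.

Periodic yield y = 0.0565. Discount each cash flow and weight by its period:
  t   CF        PV=CF/(1+0.0565)^t    t·PV
  1     1,500.00     1,419.7823     1,419.7823
  2     1,500.00     1,343.8545     2,687.7090
  3     2,062.50     1,748.9825     5,246.9474
  4     2,062.50     1,655.4496     6,621.7982
  5     2,062.50     1,566.9187     7,834.5933
  6    52,062.50    37,437.6009   224,625.6055
  Σ                 45,172.5884   248,436.4357
Price P = Σ PV = 45,172.5884.
Macaulay duration = Σ(t·PV) / P = 248,436.4357 / 45,172.5884 = 5.49972 half-year periods.
In years: 5.49972 / 2 = 2.74986 years.

2.75 years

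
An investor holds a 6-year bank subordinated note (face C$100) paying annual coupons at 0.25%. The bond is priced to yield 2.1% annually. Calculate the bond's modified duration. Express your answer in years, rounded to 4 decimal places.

Periodic yield y = 0.021. First find Macaulay duration:
  t   CF        PV=CF/(1+0.021)^t    t·PV
  1         0.25         0.2449         0.2449
  2         0.25         0.2398         0.4796
  3         0.25         0.2349         0.7047
  4         0.25         0.2301         0.9202
  5         0.25         0.2253         1.1266
  6       100.25        88.4973       530.9837
  Σ                     89.6722       534.4597
P = 89.6722; Macaulay duration = 534.4597 / 89.6722 = 5.96015 years.
Modified duration = D_Mac / (1 + y) = 5.96015 / 1.021 = 5.83756 years.

5.8376 years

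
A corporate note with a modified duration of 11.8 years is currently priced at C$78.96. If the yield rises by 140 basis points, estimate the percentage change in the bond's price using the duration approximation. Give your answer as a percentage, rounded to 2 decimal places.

-16.52%

Duration approximation: ΔP/P ≈ -D_mod · Δy = -11.8 × (+0.014) = -0.165200.
As a percentage: -16.5200%.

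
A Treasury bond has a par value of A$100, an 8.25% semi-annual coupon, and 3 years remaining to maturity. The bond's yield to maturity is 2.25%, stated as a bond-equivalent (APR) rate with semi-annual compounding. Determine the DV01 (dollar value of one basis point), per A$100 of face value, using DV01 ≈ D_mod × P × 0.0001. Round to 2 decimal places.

Periodic yield y = 0.01125.
  t   CF        PV=CF/(1+0.01125)^t    t·PV
  1        4.125         4.0791         4.0791
  2        4.125         4.0337         8.0675
  3        4.125         3.9889        11.9666
  4        4.125         3.9445        15.7779
  5        4.125         3.9006        19.5030
  6      104.125        97.3652       584.1913
  Σ                    117.3120       643.5853
P = 117.3120; D_Mac = 5.48610 half-year periods = 2.74305 yrs; D_mod = 2.71253 yrs.
DV01 ≈ 2.71253 × 117.3120 × 0.0001 = 0.031821.

A$0.03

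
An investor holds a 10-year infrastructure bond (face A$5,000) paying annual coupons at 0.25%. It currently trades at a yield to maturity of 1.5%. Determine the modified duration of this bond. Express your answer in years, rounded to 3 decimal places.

Periodic yield y = 0.015. First find Macaulay duration:
  t   CF        PV=CF/(1+0.015)^t    t·PV
  1        12.50        12.3153        12.3153
  2        12.50        12.1333        24.2665
  3        12.50        11.9540        35.8619
  4        12.50        11.7773        47.1092
  5        12.50        11.6033        58.0163
  6        12.50        11.4318        68.5907
  7        12.50        11.2628        78.8398
  8        12.50        11.0964        88.7711
  9        12.50        10.9324        98.3916
  10    5,012.50     4,319.1070    43,191.0700
  Σ                  4,423.6135    43,703.2324
P = 4,423.6135; Macaulay duration = 43,703.2324 / 4,423.6135 = 9.87953 years.
Modified duration = D_Mac / (1 + y) = 9.87953 / 1.015 = 9.73353 years.

9.734 years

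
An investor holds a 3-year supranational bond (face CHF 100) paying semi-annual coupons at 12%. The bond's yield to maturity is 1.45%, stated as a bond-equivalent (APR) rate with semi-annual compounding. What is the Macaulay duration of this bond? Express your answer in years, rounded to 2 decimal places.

Periodic yield y = 0.00725. Discount each cash flow and weight by its period:
  t   CF        PV=CF/(1+0.00725)^t    t·PV
  1         6.00         5.9568         5.9568
  2         6.00         5.9139        11.8279
  3         6.00         5.8714        17.6141
  4         6.00         5.8291        23.3164
  5         6.00         5.7872        28.9358
  6       106.00       101.5038       609.0227
  Σ                    130.8622       696.6737
Price P = Σ PV = 130.8622.
Macaulay duration = Σ(t·PV) / P = 696.6737 / 130.8622 = 5.32372 half-year periods.
In years: 5.32372 / 2 = 2.66186 years.

2.66 years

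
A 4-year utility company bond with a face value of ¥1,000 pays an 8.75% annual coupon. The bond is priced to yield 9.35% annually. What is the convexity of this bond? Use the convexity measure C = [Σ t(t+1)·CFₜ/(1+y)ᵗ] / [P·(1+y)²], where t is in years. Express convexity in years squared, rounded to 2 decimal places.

14.17

With y = 0.0935:
  t   CF        PV=CF/(1+0.0935)^t    t·PV        t(t+1)·PV
  1        87.50        80.0183        80.0183         160.0366
  2        87.50        73.1763       146.3526         439.0578
  3        87.50        66.9193       200.7580         803.0322
  4     1,087.50       760.5961     3,042.3846      15,211.9228
  Σ                    980.7101     3,469.5135      16,614.0493
P = 980.7101.
Convexity = Σ t(t+1)·PV / [P·(1+y)²] = 16,614.0493 / (980.7101 × 1.195742) = 14.16763.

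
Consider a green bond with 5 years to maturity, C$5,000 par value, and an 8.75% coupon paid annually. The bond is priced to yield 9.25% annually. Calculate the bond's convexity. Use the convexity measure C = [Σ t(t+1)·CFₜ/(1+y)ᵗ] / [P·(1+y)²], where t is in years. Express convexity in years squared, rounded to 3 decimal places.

20.159

With y = 0.0925:
  t   CF        PV=CF/(1+0.0925)^t    t·PV        t(t+1)·PV
  1       437.50       400.4577       400.4577         800.9153
  2       437.50       366.5516       733.1033       2,199.3098
  3       437.50       335.5164     1,006.5491       4,026.1965
  4       437.50       307.1088     1,228.4352       6,142.1762
  5     5,437.50     3,493.7517    17,468.7587     104,812.5523
  Σ                  4,903.3862    20,837.3040     117,981.1501
P = 4,903.3862.
Convexity = Σ t(t+1)·PV / [P·(1+y)²] = 117,981.1501 / (4,903.3862 × 1.193556) = 20.15922.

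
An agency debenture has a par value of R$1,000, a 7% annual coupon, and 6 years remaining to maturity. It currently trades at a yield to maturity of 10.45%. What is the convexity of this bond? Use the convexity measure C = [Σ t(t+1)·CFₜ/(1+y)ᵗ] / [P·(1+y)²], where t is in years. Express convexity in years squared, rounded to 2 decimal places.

27.01

With y = 0.1045:
  t   CF        PV=CF/(1+0.1045)^t    t·PV        t(t+1)·PV
  1        70.00        63.3771        63.3771         126.7542
  2        70.00        57.3808       114.7616         344.2848
  3        70.00        51.9518       155.8555         623.4220
  4        70.00        47.0365       188.1461         940.7303
  5        70.00        42.5863       212.9313       1,277.5876
  6     1,070.00       589.3719     3,536.2316      24,753.6215
  Σ                    851.7044     4,271.3032      28,066.4005
P = 851.7044.
Convexity = Σ t(t+1)·PV / [P·(1+y)²] = 28,066.4005 / (851.7044 × 1.219920) = 27.01260.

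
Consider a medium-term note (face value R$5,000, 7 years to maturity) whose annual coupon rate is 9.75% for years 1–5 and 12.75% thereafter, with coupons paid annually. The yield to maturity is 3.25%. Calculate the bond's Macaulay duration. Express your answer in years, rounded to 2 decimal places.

Periodic yield y = 0.0325. Discount each cash flow and weight by its year:
  t   CF        PV=CF/(1+0.0325)^t    t·PV
  1       487.50       472.1550       472.1550
  2       487.50       457.2929       914.5859
  3       487.50       442.8987     1,328.6962
  4       487.50       428.9576     1,715.8304
  5       487.50       415.4553     2,077.2766
  6       637.50       526.1867     3,157.1199
  7     5,637.50     4,506.6739    31,546.7172
  Σ                  7,249.6201    41,212.3812
Price P = Σ PV = 7,249.6201.
Macaulay duration = Σ(t·PV) / P = 41,212.3812 / 7,249.6201 = 5.68476 years.

5.68 years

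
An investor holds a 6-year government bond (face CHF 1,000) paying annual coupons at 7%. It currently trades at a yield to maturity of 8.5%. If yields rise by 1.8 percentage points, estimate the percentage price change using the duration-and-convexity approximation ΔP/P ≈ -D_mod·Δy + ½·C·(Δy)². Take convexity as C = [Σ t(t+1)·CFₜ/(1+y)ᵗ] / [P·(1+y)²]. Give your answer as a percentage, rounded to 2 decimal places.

-7.94%

With y = 0.085:
  t   CF        PV=CF/(1+0.085)^t    t·PV        t(t+1)·PV
  1        70.00        64.5161        64.5161         129.0323
  2        70.00        59.4619       118.9237         356.7712
  3        70.00        54.8036       164.4107         657.6428
  4        70.00        50.5102       202.0408       1,010.2040
  5        70.00        46.5532       232.7659       1,396.5954
  6     1,070.00       655.8512     3,935.1075      27,545.7524
  Σ                    931.6962     4,717.7647      31,095.9980
P = 931.6962; D_Mac = 5.06363 yrs; D_mod = 4.66694 yrs; C = 28.35115.
Duration effect: -4.66694 × (+0.018) = -0.084005
Convexity effect: 0.5 × 28.35115 × (0.018)² = +0.0045929
ΔP/P ≈ -0.084005 + 0.0045929 = -0.079412 = -7.9412%.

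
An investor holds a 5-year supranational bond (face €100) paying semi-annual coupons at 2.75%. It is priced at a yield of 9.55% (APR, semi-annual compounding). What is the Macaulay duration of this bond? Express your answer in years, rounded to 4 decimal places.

Periodic yield y = 0.04775. Discount each cash flow and weight by its period:
  t   CF        PV=CF/(1+0.04775)^t    t·PV
  1        1.375         1.3123         1.3123
  2        1.375         1.2525         2.5051
  3        1.375         1.1954         3.5863
  4        1.375         1.1410         4.5639
  5        1.375         1.0890         5.4448
  6        1.375         1.0393         6.2360
  7        1.375         0.9920         6.9438
  8        1.375         0.9468         7.5741
  9        1.375         0.9036         8.1325
  10     101.375        63.5849       635.8493
  Σ                     73.4569       682.1481
Price P = Σ PV = 73.4569.
Macaulay duration = Σ(t·PV) / P = 682.1481 / 73.4569 = 9.28638 half-year periods.
In years: 9.28638 / 2 = 4.64319 years.

4.6432 years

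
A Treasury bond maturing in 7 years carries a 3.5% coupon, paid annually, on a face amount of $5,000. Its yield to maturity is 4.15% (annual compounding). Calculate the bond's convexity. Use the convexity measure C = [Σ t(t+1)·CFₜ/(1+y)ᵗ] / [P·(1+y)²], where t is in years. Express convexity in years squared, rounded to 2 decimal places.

44.92

With y = 0.0415:
  t   CF        PV=CF/(1+0.0415)^t    t·PV        t(t+1)·PV
  1       175.00       168.0269       168.0269         336.0538
  2       175.00       161.3316       322.6632         967.9897
  3       175.00       154.9031       464.7094       1,858.8377
  4       175.00       148.7308       594.9233       2,974.6163
  5       175.00       142.8044       714.0221       4,284.1329
  6       175.00       137.1142       822.6851       5,758.7960
  7     5,175.00     3,893.0989    27,251.6921     218,013.5371
  Σ                  4,806.0100    30,338.7222     234,193.9635
P = 4,806.0100.
Convexity = Σ t(t+1)·PV / [P·(1+y)²] = 234,193.9635 / (4,806.0100 × 1.084722) = 44.92339.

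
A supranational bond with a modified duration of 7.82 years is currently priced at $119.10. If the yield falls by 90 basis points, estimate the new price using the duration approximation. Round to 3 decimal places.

$127.482

Duration approximation: ΔP/P ≈ -D_mod · Δy = -7.82 × (-0.009) = +0.070380.
New price ≈ 119.10 × (1 + 0.070380) = 127.482258.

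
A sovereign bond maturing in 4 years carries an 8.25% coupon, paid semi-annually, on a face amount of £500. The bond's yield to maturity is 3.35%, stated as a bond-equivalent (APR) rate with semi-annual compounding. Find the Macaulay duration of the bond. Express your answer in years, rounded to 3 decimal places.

Periodic yield y = 0.01675. Discount each cash flow and weight by its period:
  t   CF        PV=CF/(1+0.01675)^t    t·PV
  1       20.625        20.2852        20.2852
  2       20.625        19.9510        39.9021
  3       20.625        19.6224        58.8671
  4       20.625        19.2991        77.1964
  5       20.625        18.9812        94.9059
  6       20.625        18.6685       112.0109
  7       20.625        18.3609       128.5265
  8      520.625       455.8391     3,646.7128
  Σ                    591.0074     4,178.4068
Price P = Σ PV = 591.0074.
Macaulay duration = Σ(t·PV) / P = 4,178.4068 / 591.0074 = 7.06997 half-year periods.
In years: 7.06997 / 2 = 3.53499 years.

3.535 years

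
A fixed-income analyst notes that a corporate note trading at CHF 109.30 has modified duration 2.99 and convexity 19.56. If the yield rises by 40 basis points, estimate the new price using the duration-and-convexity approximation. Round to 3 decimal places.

CHF 108.010

Duration effect: -D_mod·Δy = -2.99 × (+0.004) = -0.011960
Convexity effect: ½·C·(Δy)² = 0.5 × 19.56 × (0.004)² = +0.00015648
ΔP/P ≈ -0.011960 + 0.00015648 = -0.01180352
New price ≈ 109.30 × (1 - 0.01180352) = 108.009875264.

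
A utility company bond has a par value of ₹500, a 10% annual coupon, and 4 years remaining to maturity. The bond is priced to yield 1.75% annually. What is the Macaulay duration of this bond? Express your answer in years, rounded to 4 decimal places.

3.5570 years

Periodic yield y = 0.0175. Discount each cash flow and weight by its year:
  t   CF        PV=CF/(1+0.0175)^t    t·PV
  1        50.00        49.1400        49.1400
  2        50.00        48.2949        96.5898
  3        50.00        47.4643       142.3928
  4       550.00       513.1272     2,052.5087
  Σ                    658.0264     2,340.6313
Price P = Σ PV = 658.0264.
Macaulay duration = Σ(t·PV) / P = 2,340.6313 / 658.0264 = 3.55705 years.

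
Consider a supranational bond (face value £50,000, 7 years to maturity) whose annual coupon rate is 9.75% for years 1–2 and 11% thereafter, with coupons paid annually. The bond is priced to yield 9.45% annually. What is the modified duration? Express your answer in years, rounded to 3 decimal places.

4.914 years

Periodic yield y = 0.0945. First find Macaulay duration:
  t   CF        PV=CF/(1+0.0945)^t    t·PV
  1     4,875.00     4,454.0886     4,454.0886
  2     4,875.00     4,069.5191     8,139.0381
  3     5,500.00     4,194.8399    12,584.5197
  4     5,500.00     3,832.6541    15,330.6164
  5     5,500.00     3,501.7397    17,508.6985
  6     5,500.00     3,199.3967    19,196.3803
  7    55,500.00    29,497.3242   206,481.2696
  Σ                 52,749.5623   283,694.6112
P = 52,749.5623; Macaulay duration = 283,694.6112 / 52,749.5623 = 5.37814 years.
Modified duration = D_Mac / (1 + y) = 5.37814 / 1.0945 = 4.91379 years.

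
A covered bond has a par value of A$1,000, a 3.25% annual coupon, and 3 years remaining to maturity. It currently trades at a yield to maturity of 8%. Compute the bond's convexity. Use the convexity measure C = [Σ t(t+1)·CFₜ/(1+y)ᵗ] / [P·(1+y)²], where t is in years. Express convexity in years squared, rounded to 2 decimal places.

With y = 0.08:
  t   CF        PV=CF/(1+0.08)^t    t·PV        t(t+1)·PV
  1        32.50        30.0926        30.0926          60.1852
  2        32.50        27.8635        55.7270         167.1811
  3     1,032.50       819.6318     2,458.8954       9,835.5815
  Σ                    877.5879     2,544.7150      10,062.9477
P = 877.5879.
Convexity = Σ t(t+1)·PV / [P·(1+y)²] = 10,062.9477 / (877.5879 × 1.166400) = 9.83076.

9.83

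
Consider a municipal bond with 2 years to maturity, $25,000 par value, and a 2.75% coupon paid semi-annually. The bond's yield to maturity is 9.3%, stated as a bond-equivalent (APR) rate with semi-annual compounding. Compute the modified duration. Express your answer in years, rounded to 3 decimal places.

Periodic yield y = 0.0465. First find Macaulay duration:
  t   CF        PV=CF/(1+0.0465)^t    t·PV
  1       343.75       328.4759       328.4759
  2       343.75       313.8804       627.7609
  3       343.75       299.9335       899.8006
  4    25,343.75    21,130.7030    84,522.8119
  Σ                 22,072.9928    86,378.8492
P = 22,072.9928; Macaulay duration = 86,378.8492 / 22,072.9928 = 3.91333 half-year periods = 1.95666 years.
Modified duration = D_Mac / (1 + y) = 1.95666 / 1.0465 = 1.86972 years.

1.870 years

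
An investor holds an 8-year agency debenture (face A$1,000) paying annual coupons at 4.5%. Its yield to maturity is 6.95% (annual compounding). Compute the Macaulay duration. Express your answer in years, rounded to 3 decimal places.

6.785 years

Periodic yield y = 0.0695. Discount each cash flow and weight by its year:
  t   CF        PV=CF/(1+0.0695)^t    t·PV
  1        45.00        42.0757        42.0757
  2        45.00        39.3415        78.6830
  3        45.00        36.7849       110.3548
  4        45.00        34.3945       137.5781
  5        45.00        32.1594       160.7972
  6        45.00        30.0696       180.4177
  7        45.00        28.1156       196.8090
  8     1,045.00       610.4779     4,883.8236
  Σ                    853.4193     5,790.5392
Price P = Σ PV = 853.4193.
Macaulay duration = Σ(t·PV) / P = 5,790.5392 / 853.4193 = 6.78510 years.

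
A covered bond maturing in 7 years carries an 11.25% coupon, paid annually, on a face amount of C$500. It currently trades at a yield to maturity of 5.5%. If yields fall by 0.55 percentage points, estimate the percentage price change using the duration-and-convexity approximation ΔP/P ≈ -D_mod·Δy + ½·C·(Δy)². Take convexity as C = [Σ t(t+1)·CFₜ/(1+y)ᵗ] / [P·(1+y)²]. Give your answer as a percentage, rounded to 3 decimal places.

+2.896%

With y = 0.055:
  t   CF        PV=CF/(1+0.055)^t    t·PV        t(t+1)·PV
  1        56.25        53.3175        53.3175         106.6351
  2        56.25        50.5379       101.0759         303.2277
  3        56.25        47.9033       143.7098         574.8392
  4        56.25        45.4059       181.6238         908.1188
  5        56.25        43.0388       215.1940       1,291.1642
  6        56.25        40.7951       244.7705       1,713.3933
  7       556.25       382.3867     2,676.7071      21,413.6566
  Σ                    663.3853     3,616.3986      26,311.0349
P = 663.3853; D_Mac = 5.45143 yrs; D_mod = 5.16723 yrs; C = 35.63421.
Duration effect: -5.16723 × (-0.0055) = +0.028420
Convexity effect: 0.5 × 35.63421 × (-0.0055)² = +0.0005390
ΔP/P ≈ +0.028420 + 0.0005390 = +0.028959 = +2.8959%.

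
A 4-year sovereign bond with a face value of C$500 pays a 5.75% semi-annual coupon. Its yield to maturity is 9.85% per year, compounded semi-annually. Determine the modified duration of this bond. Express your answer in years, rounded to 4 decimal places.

3.4280 years

Periodic yield y = 0.04925. First find Macaulay duration:
  t   CF        PV=CF/(1+0.04925)^t    t·PV
  1       14.375        13.7003        13.7003
  2       14.375        13.0572        26.1144
  3       14.375        12.4443        37.3329
  4       14.375        11.8602        47.4408
  5       14.375        11.3035        56.5175
  6       14.375        10.7729        64.6376
  7       14.375        10.2673        71.8709
  8      514.375       350.1451     2,801.1606
  Σ                    433.5508     3,118.7750
P = 433.5508; Macaulay duration = 3,118.7750 / 433.5508 = 7.19356 half-year periods = 3.59678 years.
Modified duration = D_Mac / (1 + y) = 3.59678 / 1.04925 = 3.42796 years.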